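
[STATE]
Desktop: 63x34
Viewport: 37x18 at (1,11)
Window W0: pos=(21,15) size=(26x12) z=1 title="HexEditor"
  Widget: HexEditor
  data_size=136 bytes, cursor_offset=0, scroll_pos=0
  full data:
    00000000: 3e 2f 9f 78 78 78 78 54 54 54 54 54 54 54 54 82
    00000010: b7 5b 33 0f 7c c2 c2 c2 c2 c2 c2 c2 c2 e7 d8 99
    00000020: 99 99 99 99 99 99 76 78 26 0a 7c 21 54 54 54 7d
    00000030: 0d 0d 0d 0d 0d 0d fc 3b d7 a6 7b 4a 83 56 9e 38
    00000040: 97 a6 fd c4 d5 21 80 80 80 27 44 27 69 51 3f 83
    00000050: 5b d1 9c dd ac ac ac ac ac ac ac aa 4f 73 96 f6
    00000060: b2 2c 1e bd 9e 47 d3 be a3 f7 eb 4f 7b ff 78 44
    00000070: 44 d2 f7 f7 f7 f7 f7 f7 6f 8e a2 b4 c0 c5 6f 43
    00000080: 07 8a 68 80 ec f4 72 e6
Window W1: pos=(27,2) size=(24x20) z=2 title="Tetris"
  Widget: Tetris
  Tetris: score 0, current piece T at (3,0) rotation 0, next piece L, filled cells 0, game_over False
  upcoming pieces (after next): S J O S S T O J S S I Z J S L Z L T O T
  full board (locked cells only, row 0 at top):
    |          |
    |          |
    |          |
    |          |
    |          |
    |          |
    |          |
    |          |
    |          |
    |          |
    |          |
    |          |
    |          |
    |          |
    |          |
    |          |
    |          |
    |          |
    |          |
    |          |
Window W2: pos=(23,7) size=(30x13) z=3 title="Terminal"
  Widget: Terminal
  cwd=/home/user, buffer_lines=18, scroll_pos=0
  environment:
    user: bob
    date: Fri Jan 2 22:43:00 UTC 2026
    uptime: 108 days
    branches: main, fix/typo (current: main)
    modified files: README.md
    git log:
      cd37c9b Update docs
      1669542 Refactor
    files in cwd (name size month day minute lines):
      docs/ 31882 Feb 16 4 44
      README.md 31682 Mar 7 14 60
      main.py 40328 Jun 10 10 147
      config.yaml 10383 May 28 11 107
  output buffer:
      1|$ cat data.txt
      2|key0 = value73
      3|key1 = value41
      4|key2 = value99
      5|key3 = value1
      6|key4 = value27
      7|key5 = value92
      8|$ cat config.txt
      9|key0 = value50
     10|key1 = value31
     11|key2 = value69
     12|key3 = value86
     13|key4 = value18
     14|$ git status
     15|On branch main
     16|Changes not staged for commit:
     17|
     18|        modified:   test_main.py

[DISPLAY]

                      ┃key0 = value73
                      ┃key1 = value41
                      ┃key2 = value99
                      ┃key3 = value1 
                    ┏━┃key4 = value27
                    ┃ ┃key5 = value92
                    ┠─┃$ cat config.t
                    ┃0┃key0 = value50
                    ┃0┗━━━━━━━━━━━━━━
                    ┃00000┃          
                    ┃00000┗━━━━━━━━━━
                    ┃00000040  97 a6 
                    ┃00000050  5b d1 
                    ┃00000060  b2 2c 
                    ┃00000070  44 d2 
                    ┗━━━━━━━━━━━━━━━━
                                     
                                     


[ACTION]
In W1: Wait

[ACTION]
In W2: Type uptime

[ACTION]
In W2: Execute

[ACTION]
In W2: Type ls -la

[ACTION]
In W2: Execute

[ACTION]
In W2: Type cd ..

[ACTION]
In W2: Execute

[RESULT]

                      ┃$ ls -la      
                      ┃drwxr-xr-x  1 
                      ┃-rw-r--r--  1 
                      ┃-rw-r--r--  1 
                    ┏━┃-rw-r--r--  1 
                    ┃ ┃$ cd ..       
                    ┠─┃              
                    ┃0┃$ █           
                    ┃0┗━━━━━━━━━━━━━━
                    ┃00000┃          
                    ┃00000┗━━━━━━━━━━
                    ┃00000040  97 a6 
                    ┃00000050  5b d1 
                    ┃00000060  b2 2c 
                    ┃00000070  44 d2 
                    ┗━━━━━━━━━━━━━━━━
                                     
                                     


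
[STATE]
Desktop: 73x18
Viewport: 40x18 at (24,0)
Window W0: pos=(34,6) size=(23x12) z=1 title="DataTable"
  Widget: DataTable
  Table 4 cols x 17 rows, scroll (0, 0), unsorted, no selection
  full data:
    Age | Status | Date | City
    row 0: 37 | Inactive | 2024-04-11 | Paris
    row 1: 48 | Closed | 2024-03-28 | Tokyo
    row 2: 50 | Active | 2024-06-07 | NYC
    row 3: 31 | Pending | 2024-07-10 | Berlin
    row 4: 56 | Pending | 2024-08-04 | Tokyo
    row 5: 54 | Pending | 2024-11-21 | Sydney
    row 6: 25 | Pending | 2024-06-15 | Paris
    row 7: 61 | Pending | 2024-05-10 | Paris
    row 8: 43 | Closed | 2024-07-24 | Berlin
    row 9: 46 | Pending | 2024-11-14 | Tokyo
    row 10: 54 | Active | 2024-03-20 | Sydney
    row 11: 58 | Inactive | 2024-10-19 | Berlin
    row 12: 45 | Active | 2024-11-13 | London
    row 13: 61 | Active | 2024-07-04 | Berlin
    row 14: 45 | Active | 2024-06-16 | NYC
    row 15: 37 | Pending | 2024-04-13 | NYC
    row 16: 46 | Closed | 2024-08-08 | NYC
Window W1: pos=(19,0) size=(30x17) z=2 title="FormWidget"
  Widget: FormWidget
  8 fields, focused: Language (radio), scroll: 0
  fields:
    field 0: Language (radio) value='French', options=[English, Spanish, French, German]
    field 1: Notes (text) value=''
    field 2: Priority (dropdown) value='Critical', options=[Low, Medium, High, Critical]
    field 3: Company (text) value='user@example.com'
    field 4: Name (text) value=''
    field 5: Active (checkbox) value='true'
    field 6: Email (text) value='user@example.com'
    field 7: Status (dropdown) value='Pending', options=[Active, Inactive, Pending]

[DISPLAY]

━━━━━━━━━━━━━━━━━━━━━━━━┓               
mWidget                 ┃               
────────────────────────┨               
nguage:   ( ) English  (┃               
tes:      [            ]┃               
iority:   [Critical   ▼]┃               
mpany:    [user@example]┃━━━━━━━┓       
me:       [            ]┃       ┃       
tive:     [x]           ┃───────┨       
ail:      [user@example]┃ate    ┃       
atus:     [Pending    ▼]┃───────┃       
                        ┃024-04-┃       
                        ┃024-03-┃       
                        ┃024-06-┃       
                        ┃024-07-┃       
                        ┃024-08-┃       
━━━━━━━━━━━━━━━━━━━━━━━━┛024-11-┃       
          ┗━━━━━━━━━━━━━━━━━━━━━┛       


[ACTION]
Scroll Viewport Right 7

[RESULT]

━━━━━━━━━━━━━━━━━┓                      
                 ┃                      
─────────────────┨                      
   ( ) English  (┃                      
   [            ]┃                      
   [Critical   ▼]┃                      
   [user@example]┃━━━━━━━┓              
   [            ]┃       ┃              
   [x]           ┃───────┨              
   [user@example]┃ate    ┃              
   [Pending    ▼]┃───────┃              
                 ┃024-04-┃              
                 ┃024-03-┃              
                 ┃024-06-┃              
                 ┃024-07-┃              
                 ┃024-08-┃              
━━━━━━━━━━━━━━━━━┛024-11-┃              
   ┗━━━━━━━━━━━━━━━━━━━━━┛              


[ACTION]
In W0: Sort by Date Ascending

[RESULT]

━━━━━━━━━━━━━━━━━┓                      
                 ┃                      
─────────────────┨                      
   ( ) English  (┃                      
   [            ]┃                      
   [Critical   ▼]┃                      
   [user@example]┃━━━━━━━┓              
   [            ]┃       ┃              
   [x]           ┃───────┨              
   [user@example]┃ate    ┃              
   [Pending    ▼]┃───────┃              
                 ┃024-03-┃              
                 ┃024-03-┃              
                 ┃024-04-┃              
                 ┃024-04-┃              
                 ┃024-05-┃              
━━━━━━━━━━━━━━━━━┛024-06-┃              
   ┗━━━━━━━━━━━━━━━━━━━━━┛              


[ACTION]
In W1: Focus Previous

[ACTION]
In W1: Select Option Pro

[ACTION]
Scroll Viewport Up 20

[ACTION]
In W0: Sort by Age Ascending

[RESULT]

━━━━━━━━━━━━━━━━━┓                      
                 ┃                      
─────────────────┨                      
   ( ) English  (┃                      
   [            ]┃                      
   [Critical   ▼]┃                      
   [user@example]┃━━━━━━━┓              
   [            ]┃       ┃              
   [x]           ┃───────┨              
   [user@example]┃ate    ┃              
   [Pending    ▼]┃───────┃              
                 ┃024-06-┃              
                 ┃024-07-┃              
                 ┃024-04-┃              
                 ┃024-04-┃              
                 ┃024-07-┃              
━━━━━━━━━━━━━━━━━┛024-06-┃              
   ┗━━━━━━━━━━━━━━━━━━━━━┛              


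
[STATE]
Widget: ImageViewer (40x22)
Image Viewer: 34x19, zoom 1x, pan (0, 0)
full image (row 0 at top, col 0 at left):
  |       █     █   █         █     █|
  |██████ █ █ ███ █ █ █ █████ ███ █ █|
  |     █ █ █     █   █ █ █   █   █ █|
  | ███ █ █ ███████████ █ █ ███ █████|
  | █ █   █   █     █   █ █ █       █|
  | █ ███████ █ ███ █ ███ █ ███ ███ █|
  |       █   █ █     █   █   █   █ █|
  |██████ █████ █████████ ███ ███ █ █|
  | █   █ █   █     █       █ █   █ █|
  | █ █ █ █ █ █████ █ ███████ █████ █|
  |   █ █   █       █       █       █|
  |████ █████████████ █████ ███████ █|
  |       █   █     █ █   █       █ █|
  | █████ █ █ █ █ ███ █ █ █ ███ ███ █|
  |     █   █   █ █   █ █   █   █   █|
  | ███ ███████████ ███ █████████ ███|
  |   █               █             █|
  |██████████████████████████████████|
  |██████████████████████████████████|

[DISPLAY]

       █     █   █         █     █      
██████ █ █ ███ █ █ █ █████ ███ █ █      
     █ █ █     █   █ █ █   █   █ █      
 ███ █ █ ███████████ █ █ ███ █████      
 █ █   █   █     █   █ █ █       █      
 █ ███████ █ ███ █ ███ █ ███ ███ █      
       █   █ █     █   █   █   █ █      
██████ █████ █████████ ███ ███ █ █      
 █   █ █   █     █       █ █   █ █      
 █ █ █ █ █ █████ █ ███████ █████ █      
   █ █   █       █       █       █      
████ █████████████ █████ ███████ █      
       █   █     █ █   █       █ █      
 █████ █ █ █ █ ███ █ █ █ ███ ███ █      
     █   █   █ █   █ █   █   █   █      
 ███ ███████████ ███ █████████ ███      
   █               █             █      
██████████████████████████████████      
██████████████████████████████████      
                                        
                                        
                                        


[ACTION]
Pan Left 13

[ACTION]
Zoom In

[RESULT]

              ██          ██      ██    
              ██          ██      ██    
████████████  ██  ██  ██████  ██  ██  ██
████████████  ██  ██  ██████  ██  ██  ██
          ██  ██  ██          ██      ██
          ██  ██  ██          ██      ██
  ██████  ██  ██  ██████████████████████
  ██████  ██  ██  ██████████████████████
  ██  ██      ██      ██          ██    
  ██  ██      ██      ██          ██    
  ██  ██████████████  ██  ██████  ██  ██
  ██  ██████████████  ██  ██████  ██  ██
              ██      ██  ██          ██
              ██      ██  ██          ██
████████████  ██████████  ██████████████
████████████  ██████████  ██████████████
  ██      ██  ██      ██          ██    
  ██      ██  ██      ██          ██    
  ██  ██  ██  ██  ██  ██████████  ██  ██
  ██  ██  ██  ██  ██  ██████████  ██  ██
      ██  ██      ██              ██    
      ██  ██      ██              ██    


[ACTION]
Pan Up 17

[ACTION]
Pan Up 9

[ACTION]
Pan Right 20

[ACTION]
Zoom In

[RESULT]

 ███               ███         ███      
 ███               ███         ███      
 ███               ███         ███      
 ███   ███   █████████   ███   ███   ███
 ███   ███   █████████   ███   ███   ███
 ███   ███   █████████   ███   ███   ███
 ███   ███               ███         ███
 ███   ███               ███         ███
 ███   ███               ███         ███
 ███   █████████████████████████████████
 ███   █████████████████████████████████
 ███   █████████████████████████████████
 ███         ███               ███      
 ███         ███               ███      
 ███         ███               ███      
██████████   ███   █████████   ███   ███
██████████   ███   █████████   ███   ███
██████████   ███   █████████   ███   ███
 ███         ███   ███               ███
 ███         ███   ███               ███
 ███         ███   ███               ███
 ███████████████   █████████████████████


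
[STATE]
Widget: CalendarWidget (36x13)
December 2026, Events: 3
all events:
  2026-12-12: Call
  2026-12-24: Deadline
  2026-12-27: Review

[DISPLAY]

           December 2026            
Mo Tu We Th Fr Sa Su                
    1  2  3  4  5  6                
 7  8  9 10 11 12* 13               
14 15 16 17 18 19 20                
21 22 23 24* 25 26 27*              
28 29 30 31                         
                                    
                                    
                                    
                                    
                                    
                                    


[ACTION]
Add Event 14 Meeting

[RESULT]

           December 2026            
Mo Tu We Th Fr Sa Su                
    1  2  3  4  5  6                
 7  8  9 10 11 12* 13               
14* 15 16 17 18 19 20               
21 22 23 24* 25 26 27*              
28 29 30 31                         
                                    
                                    
                                    
                                    
                                    
                                    


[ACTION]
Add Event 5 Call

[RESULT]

           December 2026            
Mo Tu We Th Fr Sa Su                
    1  2  3  4  5*  6               
 7  8  9 10 11 12* 13               
14* 15 16 17 18 19 20               
21 22 23 24* 25 26 27*              
28 29 30 31                         
                                    
                                    
                                    
                                    
                                    
                                    


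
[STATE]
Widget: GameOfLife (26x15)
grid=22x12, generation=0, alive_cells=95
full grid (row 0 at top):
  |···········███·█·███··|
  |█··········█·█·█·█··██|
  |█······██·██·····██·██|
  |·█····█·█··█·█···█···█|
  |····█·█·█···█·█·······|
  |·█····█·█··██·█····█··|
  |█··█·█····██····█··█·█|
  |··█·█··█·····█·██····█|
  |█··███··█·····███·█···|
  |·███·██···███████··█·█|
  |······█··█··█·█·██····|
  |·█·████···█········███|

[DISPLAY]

Gen: 0                    
···········███·█·███··    
█··········█·█·█·█··██    
█······██·██·····██·██    
·█····█·█··█·█···█···█    
····█·█·█···█·█·······    
·█····█·█··██·█····█··    
█··█·█····██····█··█·█    
··█·█··█·····█·██····█    
█··███··█·····███·█···    
·███·██···███████··█·█    
······█··█··█·█·██····    
·█·████···█········███    
                          
                          


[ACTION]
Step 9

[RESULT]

Gen: 9                    
······················    
··············█·······    
····██················    
··████····██··········    
··████·············█··    
·····█·█············█·    
····█·██···········█··    
█···███·█·············    
█··█·█·█··█···········    
█··██████·█·········██    
██·█··█·███·········██    
····██················    
                          
                          


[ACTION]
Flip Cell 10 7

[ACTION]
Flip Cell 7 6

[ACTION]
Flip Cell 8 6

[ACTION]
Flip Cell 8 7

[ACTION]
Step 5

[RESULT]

Gen: 14                   
······················    
······················    
······················    
······················    
······················    
·······██·············    
·█·······█············    
·······█·██···········    
·█········██··········    
······██··██········██    
······██··██········██    
······················    
                          
                          


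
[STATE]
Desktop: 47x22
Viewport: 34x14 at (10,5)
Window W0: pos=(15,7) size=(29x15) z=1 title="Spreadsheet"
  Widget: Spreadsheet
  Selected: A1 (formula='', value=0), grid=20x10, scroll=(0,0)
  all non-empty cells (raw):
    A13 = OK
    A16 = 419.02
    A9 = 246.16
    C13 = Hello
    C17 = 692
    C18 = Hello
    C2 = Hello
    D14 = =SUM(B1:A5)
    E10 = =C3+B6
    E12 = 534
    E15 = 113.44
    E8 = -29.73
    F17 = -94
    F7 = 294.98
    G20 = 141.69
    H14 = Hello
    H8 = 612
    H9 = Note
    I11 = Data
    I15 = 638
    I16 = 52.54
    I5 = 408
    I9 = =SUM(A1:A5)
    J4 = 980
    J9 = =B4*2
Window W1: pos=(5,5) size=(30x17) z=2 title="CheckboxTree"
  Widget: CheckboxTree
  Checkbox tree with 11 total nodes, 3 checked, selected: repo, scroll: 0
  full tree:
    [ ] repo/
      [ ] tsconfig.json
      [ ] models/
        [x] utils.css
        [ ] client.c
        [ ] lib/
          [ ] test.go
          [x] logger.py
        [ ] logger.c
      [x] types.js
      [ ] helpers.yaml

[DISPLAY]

━━━━━━━━━━━━━━━━━━━━━━━━┓         
ckboxTree               ┃         
────────────────────────┨━━━━━━━━┓
 repo/                  ┃        ┃
 ] tsconfig.json        ┃────────┨
-] models/              ┃        ┃
 [x] utils.css          ┃    C   ┃
 [ ] client.c           ┃--------┃
 [-] lib/               ┃0       ┃
   [ ] test.go          ┃0Hello  ┃
   [x] logger.py        ┃0       ┃
 [ ] logger.c           ┃0       ┃
x] types.js             ┃0       ┃
 ] helpers.yaml         ┃0       ┃


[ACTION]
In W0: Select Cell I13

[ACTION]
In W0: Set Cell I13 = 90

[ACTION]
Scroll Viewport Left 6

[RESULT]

 ┏━━━━━━━━━━━━━━━━━━━━━━━━━━━━┓   
 ┃ CheckboxTree               ┃   
 ┠────────────────────────────┨━━━
 ┃>[-] repo/                  ┃   
 ┃   [ ] tsconfig.json        ┃───
 ┃   [-] models/              ┃   
 ┃     [x] utils.css          ┃   
 ┃     [ ] client.c           ┃---
 ┃     [-] lib/               ┃0  
 ┃       [ ] test.go          ┃0He
 ┃       [x] logger.py        ┃0  
 ┃     [ ] logger.c           ┃0  
 ┃   [x] types.js             ┃0  
 ┃   [ ] helpers.yaml         ┃0  


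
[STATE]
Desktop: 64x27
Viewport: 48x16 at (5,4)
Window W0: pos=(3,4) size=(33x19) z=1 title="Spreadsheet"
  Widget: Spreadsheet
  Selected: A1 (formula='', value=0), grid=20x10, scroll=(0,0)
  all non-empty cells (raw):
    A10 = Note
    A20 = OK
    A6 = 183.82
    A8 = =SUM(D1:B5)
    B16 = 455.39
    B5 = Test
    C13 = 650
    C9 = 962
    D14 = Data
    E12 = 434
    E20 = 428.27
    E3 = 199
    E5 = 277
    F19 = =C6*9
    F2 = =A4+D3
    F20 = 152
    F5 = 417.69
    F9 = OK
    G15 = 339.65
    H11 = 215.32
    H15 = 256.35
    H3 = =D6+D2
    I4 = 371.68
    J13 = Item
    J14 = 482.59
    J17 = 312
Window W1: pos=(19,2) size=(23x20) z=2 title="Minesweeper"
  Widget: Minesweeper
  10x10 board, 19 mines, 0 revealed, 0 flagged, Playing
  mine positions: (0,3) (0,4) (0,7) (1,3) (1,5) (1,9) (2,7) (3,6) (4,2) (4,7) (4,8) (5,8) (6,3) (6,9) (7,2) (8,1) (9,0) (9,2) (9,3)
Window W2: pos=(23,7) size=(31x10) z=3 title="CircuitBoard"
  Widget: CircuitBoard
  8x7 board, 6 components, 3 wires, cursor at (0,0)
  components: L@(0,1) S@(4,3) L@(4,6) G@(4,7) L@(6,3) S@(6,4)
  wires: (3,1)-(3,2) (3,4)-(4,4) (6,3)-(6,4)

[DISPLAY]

━━━━━━━━━━━━━━┠─────────────────────┨           
Spreadsheet   ┃■■■■■■■■■■           ┃           
──────────────┃■■■■■■■■■■           ┃           
1:            ┃■■■┏━━━━━━━━━━━━━━━━━━━━━━━━━━━━━
      A       ┃■■■┃ CircuitBoard                
--------------┃■■■┠─────────────────────────────
 1      [0]   ┃■■■┃   0 1 2 3 4 5 6 7           
 2        0   ┃■■■┃0  [.]  L                    
 3        0   ┃■■■┃                             
 4        0   ┃■■■┃1                            
 5        0Tes┃■■■┃                             
 6   183.82   ┃   ┃2                            
 7        0   ┃   ┗━━━━━━━━━━━━━━━━━━━━━━━━━━━━━
 8        0   ┃                     ┃           
 9        0   ┃                     ┃           
10 Note       ┃                     ┃           


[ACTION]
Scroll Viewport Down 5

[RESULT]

--------------┃■■■┠─────────────────────────────
 1      [0]   ┃■■■┃   0 1 2 3 4 5 6 7           
 2        0   ┃■■■┃0  [.]  L                    
 3        0   ┃■■■┃                             
 4        0   ┃■■■┃1                            
 5        0Tes┃■■■┃                             
 6   183.82   ┃   ┃2                            
 7        0   ┃   ┗━━━━━━━━━━━━━━━━━━━━━━━━━━━━━
 8        0   ┃                     ┃           
 9        0   ┃                     ┃           
10 Note       ┃                     ┃           
11        0   ┃                     ┃           
12        0   ┗━━━━━━━━━━━━━━━━━━━━━┛           
━━━━━━━━━━━━━━━━━━━━━━━━━━━━━━┛                 
                                                
                                                


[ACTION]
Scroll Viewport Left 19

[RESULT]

   ┃---------------┃■■■┠────────────────────────
   ┃  1      [0]   ┃■■■┃   0 1 2 3 4 5 6 7      
   ┃  2        0   ┃■■■┃0  [.]  L               
   ┃  3        0   ┃■■■┃                        
   ┃  4        0   ┃■■■┃1                       
   ┃  5        0Tes┃■■■┃                        
   ┃  6   183.82   ┃   ┃2                       
   ┃  7        0   ┃   ┗━━━━━━━━━━━━━━━━━━━━━━━━
   ┃  8        0   ┃                     ┃      
   ┃  9        0   ┃                     ┃      
   ┃ 10 Note       ┃                     ┃      
   ┃ 11        0   ┃                     ┃      
   ┃ 12        0   ┗━━━━━━━━━━━━━━━━━━━━━┛      
   ┗━━━━━━━━━━━━━━━━━━━━━━━━━━━━━━━┛            
                                                
                                                


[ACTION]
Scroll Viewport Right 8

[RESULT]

-----------┃■■■┠─────────────────────────────┨  
     [0]   ┃■■■┃   0 1 2 3 4 5 6 7           ┃  
       0   ┃■■■┃0  [.]  L                    ┃  
       0   ┃■■■┃                             ┃  
       0   ┃■■■┃1                            ┃  
       0Tes┃■■■┃                             ┃  
  183.82   ┃   ┃2                            ┃  
       0   ┃   ┗━━━━━━━━━━━━━━━━━━━━━━━━━━━━━┛  
       0   ┃                     ┃              
       0   ┃                     ┃              
Note       ┃                     ┃              
       0   ┃                     ┃              
       0   ┗━━━━━━━━━━━━━━━━━━━━━┛              
━━━━━━━━━━━━━━━━━━━━━━━━━━━┛                    
                                                
                                                


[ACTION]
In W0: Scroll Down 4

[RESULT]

-----------┃■■■┠─────────────────────────────┨  
       0Tes┃■■■┃   0 1 2 3 4 5 6 7           ┃  
  183.82   ┃■■■┃0  [.]  L                    ┃  
       0   ┃■■■┃                             ┃  
       0   ┃■■■┃1                            ┃  
       0   ┃■■■┃                             ┃  
Note       ┃   ┃2                            ┃  
       0   ┃   ┗━━━━━━━━━━━━━━━━━━━━━━━━━━━━━┛  
       0   ┃                     ┃              
       0   ┃                     ┃              
       0   ┃                     ┃              
       0   ┃                     ┃              
       0  4┗━━━━━━━━━━━━━━━━━━━━━┛              
━━━━━━━━━━━━━━━━━━━━━━━━━━━┛                    
                                                
                                                


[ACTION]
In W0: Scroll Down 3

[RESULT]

-----------┃■■■┠─────────────────────────────┨  
       0   ┃■■■┃   0 1 2 3 4 5 6 7           ┃  
       0   ┃■■■┃0  [.]  L                    ┃  
Note       ┃■■■┃                             ┃  
       0   ┃■■■┃1                            ┃  
       0   ┃■■■┃                             ┃  
       0   ┃   ┃2                            ┃  
       0   ┃   ┗━━━━━━━━━━━━━━━━━━━━━━━━━━━━━┛  
       0   ┃                     ┃              
       0  4┃                     ┃              
       0   ┃                     ┃              
       0   ┃                     ┃              
       0   ┗━━━━━━━━━━━━━━━━━━━━━┛              
━━━━━━━━━━━━━━━━━━━━━━━━━━━┛                    
                                                
                                                


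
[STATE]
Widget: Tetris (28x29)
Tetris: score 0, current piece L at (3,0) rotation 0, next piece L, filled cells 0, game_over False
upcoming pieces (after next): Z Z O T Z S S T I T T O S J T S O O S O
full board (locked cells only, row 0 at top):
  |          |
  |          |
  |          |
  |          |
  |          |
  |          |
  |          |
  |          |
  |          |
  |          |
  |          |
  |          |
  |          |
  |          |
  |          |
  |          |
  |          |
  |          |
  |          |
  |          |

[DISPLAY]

     ▒    │Next:            
   ▒▒▒    │  ▒              
          │▒▒▒              
          │                 
          │                 
          │                 
          │Score:           
          │0                
          │                 
          │                 
          │                 
          │                 
          │                 
          │                 
          │                 
          │                 
          │                 
          │                 
          │                 
          │                 
          │                 
          │                 
          │                 
          │                 
          │                 
          │                 
          │                 
          │                 
          │                 


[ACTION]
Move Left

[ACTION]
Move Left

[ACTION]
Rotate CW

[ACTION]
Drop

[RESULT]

          │Next:            
 ▒        │  ▒              
 ▒        │▒▒▒              
 ▒▒       │                 
          │                 
          │                 
          │Score:           
          │0                
          │                 
          │                 
          │                 
          │                 
          │                 
          │                 
          │                 
          │                 
          │                 
          │                 
          │                 
          │                 
          │                 
          │                 
          │                 
          │                 
          │                 
          │                 
          │                 
          │                 
          │                 


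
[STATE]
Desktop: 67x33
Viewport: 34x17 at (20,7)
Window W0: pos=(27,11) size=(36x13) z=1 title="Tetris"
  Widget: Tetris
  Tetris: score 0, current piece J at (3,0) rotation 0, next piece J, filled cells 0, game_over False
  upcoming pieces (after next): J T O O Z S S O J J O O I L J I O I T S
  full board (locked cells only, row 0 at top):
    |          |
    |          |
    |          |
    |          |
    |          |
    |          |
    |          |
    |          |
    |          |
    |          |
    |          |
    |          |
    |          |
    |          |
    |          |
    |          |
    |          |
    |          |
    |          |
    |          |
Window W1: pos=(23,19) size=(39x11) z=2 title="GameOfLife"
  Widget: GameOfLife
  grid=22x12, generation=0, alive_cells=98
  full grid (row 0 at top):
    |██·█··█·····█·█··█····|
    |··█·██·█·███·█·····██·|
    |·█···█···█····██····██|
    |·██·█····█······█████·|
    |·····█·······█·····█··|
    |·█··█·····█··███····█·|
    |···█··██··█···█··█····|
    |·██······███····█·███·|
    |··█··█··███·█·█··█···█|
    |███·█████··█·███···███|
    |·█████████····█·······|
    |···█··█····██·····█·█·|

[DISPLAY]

                                  
                                  
                                  
                                  
       ┏━━━━━━━━━━━━━━━━━━━━━━━━━━
       ┃ Tetris                   
       ┠──────────────────────────
       ┃          │Next:          
       ┃          │█              
       ┃          │███            
       ┃          │               
       ┃          │               
   ┏━━━━━━━━━━━━━━━━━━━━━━━━━━━━━━
   ┃ GameOfLife                   
   ┠──────────────────────────────
   ┃Gen: 0                        
   ┃·██·█····█······█████·        


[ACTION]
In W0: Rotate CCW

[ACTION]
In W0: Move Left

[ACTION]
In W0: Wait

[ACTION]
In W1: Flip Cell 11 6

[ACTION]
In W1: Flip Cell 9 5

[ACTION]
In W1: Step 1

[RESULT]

                                  
                                  
                                  
                                  
       ┏━━━━━━━━━━━━━━━━━━━━━━━━━━
       ┃ Tetris                   
       ┠──────────────────────────
       ┃          │Next:          
       ┃          │█              
       ┃          │███            
       ┃          │               
       ┃          │               
   ┏━━━━━━━━━━━━━━━━━━━━━━━━━━━━━━
   ┃ GameOfLife                   
   ┠──────────────────────────────
   ┃Gen: 1                        
   ┃·██·██········█████··█        


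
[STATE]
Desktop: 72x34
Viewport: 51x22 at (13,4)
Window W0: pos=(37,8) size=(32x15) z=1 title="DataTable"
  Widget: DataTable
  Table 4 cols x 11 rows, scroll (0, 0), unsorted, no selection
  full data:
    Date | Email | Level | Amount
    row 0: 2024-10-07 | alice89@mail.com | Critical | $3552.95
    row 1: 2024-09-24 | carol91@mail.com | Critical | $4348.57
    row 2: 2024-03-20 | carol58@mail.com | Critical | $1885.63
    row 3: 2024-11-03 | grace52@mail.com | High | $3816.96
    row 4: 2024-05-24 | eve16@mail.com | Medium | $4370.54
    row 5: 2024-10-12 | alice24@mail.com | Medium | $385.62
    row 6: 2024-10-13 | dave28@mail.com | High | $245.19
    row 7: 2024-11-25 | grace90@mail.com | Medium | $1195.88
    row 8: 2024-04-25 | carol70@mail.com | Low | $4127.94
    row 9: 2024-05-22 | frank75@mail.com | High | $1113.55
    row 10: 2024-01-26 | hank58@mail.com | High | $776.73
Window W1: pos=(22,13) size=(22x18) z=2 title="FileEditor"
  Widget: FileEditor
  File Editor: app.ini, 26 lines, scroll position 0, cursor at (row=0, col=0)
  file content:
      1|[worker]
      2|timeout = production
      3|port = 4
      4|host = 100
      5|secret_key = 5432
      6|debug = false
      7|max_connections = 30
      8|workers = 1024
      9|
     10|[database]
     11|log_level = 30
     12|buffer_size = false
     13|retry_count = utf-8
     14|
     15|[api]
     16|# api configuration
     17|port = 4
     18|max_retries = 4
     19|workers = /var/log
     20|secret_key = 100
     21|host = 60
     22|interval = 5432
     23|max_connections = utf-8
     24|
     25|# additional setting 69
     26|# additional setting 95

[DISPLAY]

                                                   
                                                   
                                                   
                                                   
                        ┏━━━━━━━━━━━━━━━━━━━━━━━━━━
                        ┃ DataTable                
                        ┠──────────────────────────
                        ┃Date      │Email          
                        ┃──────────┼───────────────
         ┏━━━━━━━━━━━━━━━━━━━━┓0-07│alice89@mail.co
         ┃ FileEditor         ┃9-24│carol91@mail.co
         ┠────────────────────┨3-20│carol58@mail.co
         ┃█worker]           ▲┃1-03│grace52@mail.co
         ┃timeout = productio█┃5-24│eve16@mail.com 
         ┃port = 4           ░┃0-12│alice24@mail.co
         ┃host = 100         ░┃0-13│dave28@mail.com
         ┃secret_key = 5432  ░┃1-25│grace90@mail.co
         ┃debug = false      ░┃4-25│carol70@mail.co
         ┃max_connections = 3░┃━━━━━━━━━━━━━━━━━━━━
         ┃workers = 1024     ░┃                    
         ┃                   ░┃                    
         ┃[database]         ░┃                    


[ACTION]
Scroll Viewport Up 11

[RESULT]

                                                   
                                                   
                                                   
                                                   
                                                   
                                                   
                                                   
                                                   
                        ┏━━━━━━━━━━━━━━━━━━━━━━━━━━
                        ┃ DataTable                
                        ┠──────────────────────────
                        ┃Date      │Email          
                        ┃──────────┼───────────────
         ┏━━━━━━━━━━━━━━━━━━━━┓0-07│alice89@mail.co
         ┃ FileEditor         ┃9-24│carol91@mail.co
         ┠────────────────────┨3-20│carol58@mail.co
         ┃█worker]           ▲┃1-03│grace52@mail.co
         ┃timeout = productio█┃5-24│eve16@mail.com 
         ┃port = 4           ░┃0-12│alice24@mail.co
         ┃host = 100         ░┃0-13│dave28@mail.com
         ┃secret_key = 5432  ░┃1-25│grace90@mail.co
         ┃debug = false      ░┃4-25│carol70@mail.co


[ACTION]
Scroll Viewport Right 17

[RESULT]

                                                   
                                                   
                                                   
                                                   
                                                   
                                                   
                                                   
                                                   
                ┏━━━━━━━━━━━━━━━━━━━━━━━━━━━━━━┓   
                ┃ DataTable                    ┃   
                ┠──────────────────────────────┨   
                ┃Date      │Email           │Le┃   
                ┃──────────┼────────────────┼──┃   
 ┏━━━━━━━━━━━━━━━━━━━━┓0-07│alice89@mail.com│Cr┃   
 ┃ FileEditor         ┃9-24│carol91@mail.com│Cr┃   
 ┠────────────────────┨3-20│carol58@mail.com│Cr┃   
 ┃█worker]           ▲┃1-03│grace52@mail.com│Hi┃   
 ┃timeout = productio█┃5-24│eve16@mail.com  │Me┃   
 ┃port = 4           ░┃0-12│alice24@mail.com│Me┃   
 ┃host = 100         ░┃0-13│dave28@mail.com │Hi┃   
 ┃secret_key = 5432  ░┃1-25│grace90@mail.com│Me┃   
 ┃debug = false      ░┃4-25│carol70@mail.com│Lo┃   


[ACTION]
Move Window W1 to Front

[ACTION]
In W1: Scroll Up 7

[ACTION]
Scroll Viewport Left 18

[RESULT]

                                                   
                                                   
                                                   
                                                   
                                                   
                                                   
                                                   
                                                   
                                  ┏━━━━━━━━━━━━━━━━
                                  ┃ DataTable      
                                  ┠────────────────
                                  ┃Date      │Email
                                  ┃──────────┼─────
                   ┏━━━━━━━━━━━━━━━━━━━━┓0-07│alice
                   ┃ FileEditor         ┃9-24│carol
                   ┠────────────────────┨3-20│carol
                   ┃█worker]           ▲┃1-03│grace
                   ┃timeout = productio█┃5-24│eve16
                   ┃port = 4           ░┃0-12│alice
                   ┃host = 100         ░┃0-13│dave2
                   ┃secret_key = 5432  ░┃1-25│grace
                   ┃debug = false      ░┃4-25│carol
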